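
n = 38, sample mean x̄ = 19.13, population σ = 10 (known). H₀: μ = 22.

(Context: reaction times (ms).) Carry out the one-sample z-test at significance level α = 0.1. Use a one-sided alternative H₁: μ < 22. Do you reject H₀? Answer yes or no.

reject H₀: yes

SE = σ/√n = 10/√38 = 1.6222
z = (x̄−μ₀)/SE = (19.13−22)/1.6222 = -1.7692
p-value (one-sided, H₁ less) = 0.03843
At α=0.1: p < α → reject H₀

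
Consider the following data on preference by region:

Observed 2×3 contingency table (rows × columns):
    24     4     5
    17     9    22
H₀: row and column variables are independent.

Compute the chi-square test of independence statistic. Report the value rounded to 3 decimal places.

test statistic = 11.436

Row totals [33, 48], col totals [41, 13, 27], n=81
χ² = (24−16.70)²/16.70 + (4−5.30)²/5.30 + (5−11.00)²/11.00 + (17−24.30)²/24.30 + (9−7.70)²/7.70 + (22−16.00)²/16.00 = 11.4363
df = 2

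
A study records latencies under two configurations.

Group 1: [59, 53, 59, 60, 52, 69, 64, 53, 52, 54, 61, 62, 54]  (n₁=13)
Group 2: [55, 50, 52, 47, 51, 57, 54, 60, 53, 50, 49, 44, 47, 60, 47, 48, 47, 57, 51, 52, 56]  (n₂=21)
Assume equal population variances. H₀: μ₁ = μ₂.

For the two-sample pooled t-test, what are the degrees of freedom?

df = n₁ + n₂ − 2 = 13 + 21 − 2 = 32

degrees of freedom = 32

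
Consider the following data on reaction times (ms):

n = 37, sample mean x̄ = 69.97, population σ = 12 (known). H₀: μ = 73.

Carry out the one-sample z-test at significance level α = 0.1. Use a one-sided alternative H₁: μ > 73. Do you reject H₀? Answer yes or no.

SE = σ/√n = 12/√37 = 1.9728
z = (x̄−μ₀)/SE = (69.97−73)/1.9728 = -1.5359
p-value (one-sided, H₁ greater) = 0.93772
At α=0.1: p ≥ α → fail to reject H₀

reject H₀: no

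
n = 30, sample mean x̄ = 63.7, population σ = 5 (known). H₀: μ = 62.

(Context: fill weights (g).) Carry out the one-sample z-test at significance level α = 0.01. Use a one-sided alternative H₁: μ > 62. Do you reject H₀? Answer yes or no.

SE = σ/√n = 5/√30 = 0.9129
z = (x̄−μ₀)/SE = (63.7−62)/0.9129 = 1.8623
p-value (one-sided, H₁ greater) = 0.03128
At α=0.01: p ≥ α → fail to reject H₀

reject H₀: no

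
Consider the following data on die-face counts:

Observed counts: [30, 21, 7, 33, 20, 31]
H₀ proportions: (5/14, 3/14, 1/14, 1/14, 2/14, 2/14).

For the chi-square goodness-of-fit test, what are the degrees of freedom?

df = k − 1 = 6 − 1 = 5

degrees of freedom = 5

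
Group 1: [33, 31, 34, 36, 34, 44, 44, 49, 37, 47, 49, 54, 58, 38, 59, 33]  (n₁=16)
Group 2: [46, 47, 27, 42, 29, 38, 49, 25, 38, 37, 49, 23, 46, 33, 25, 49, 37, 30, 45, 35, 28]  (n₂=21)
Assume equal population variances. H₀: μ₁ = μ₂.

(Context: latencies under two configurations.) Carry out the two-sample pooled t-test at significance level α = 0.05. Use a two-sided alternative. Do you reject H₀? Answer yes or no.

reject H₀: no

x̄₁=42.500, s₁=9.324, n₁=16
x̄₂=37.048, s₂=8.896, n₂=21
s_p² = [15·9.324² + 20·8.896²]/35 = 82.4844
SE = √(s_p²·(1/16+1/21)) = 3.0138
t = (42.500−37.048)/3.0138 = 1.8091
df = 35
p-value (two-sided) = 0.07903
At α=0.05: p ≥ α → fail to reject H₀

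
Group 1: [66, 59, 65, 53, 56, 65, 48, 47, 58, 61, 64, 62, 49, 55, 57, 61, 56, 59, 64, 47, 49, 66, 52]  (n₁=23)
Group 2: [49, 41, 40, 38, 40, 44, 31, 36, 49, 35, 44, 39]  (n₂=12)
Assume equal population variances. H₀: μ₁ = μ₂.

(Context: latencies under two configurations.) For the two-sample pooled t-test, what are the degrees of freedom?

df = n₁ + n₂ − 2 = 23 + 12 − 2 = 33

degrees of freedom = 33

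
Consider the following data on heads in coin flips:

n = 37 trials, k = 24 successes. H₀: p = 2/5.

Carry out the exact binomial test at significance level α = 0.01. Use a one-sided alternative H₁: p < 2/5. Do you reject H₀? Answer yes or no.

Exact binomial: n=37, k=24, p₀=2/5=0.4000
P(X≤24) from Σ C(n,i)·p₀^i·(1−p₀)^(n−i)
p-value (one-sided, H₁ less) = 0.99936
At α=0.01: p ≥ α → fail to reject H₀

reject H₀: no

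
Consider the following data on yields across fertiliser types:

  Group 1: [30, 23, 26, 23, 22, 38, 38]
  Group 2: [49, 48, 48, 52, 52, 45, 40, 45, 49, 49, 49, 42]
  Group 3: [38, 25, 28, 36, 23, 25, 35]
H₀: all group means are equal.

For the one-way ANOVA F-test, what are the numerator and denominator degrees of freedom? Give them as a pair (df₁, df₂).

k = 3 groups, N = 26 total
df = (k−1, N−k) = (3−1, 26−3) = (2, 23)

degrees of freedom = [2, 23]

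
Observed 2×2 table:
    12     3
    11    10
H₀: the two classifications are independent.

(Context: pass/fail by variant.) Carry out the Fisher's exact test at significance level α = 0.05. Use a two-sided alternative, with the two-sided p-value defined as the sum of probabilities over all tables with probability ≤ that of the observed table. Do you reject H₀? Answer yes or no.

reject H₀: no

Margins: r₁=15, r₂=21, c₁=23, c₂=13, n=36
p_obs = C(15,12)·C(21,11)/C(36,23); sum pmf over tables with pmf ≤ p_obs
p-value (two-sided) = 0.15896
At α=0.05: p ≥ α → fail to reject H₀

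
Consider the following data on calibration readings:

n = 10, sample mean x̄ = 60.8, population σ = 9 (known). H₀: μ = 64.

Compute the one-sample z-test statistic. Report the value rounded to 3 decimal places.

test statistic = -1.124

SE = σ/√n = 9/√10 = 2.8460
z = (x̄−μ₀)/SE = (60.8−64)/2.8460 = -1.1244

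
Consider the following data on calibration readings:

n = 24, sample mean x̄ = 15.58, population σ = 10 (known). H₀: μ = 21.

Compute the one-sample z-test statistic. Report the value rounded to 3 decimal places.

SE = σ/√n = 10/√24 = 2.0412
z = (x̄−μ₀)/SE = (15.58−21)/2.0412 = -2.6552

test statistic = -2.655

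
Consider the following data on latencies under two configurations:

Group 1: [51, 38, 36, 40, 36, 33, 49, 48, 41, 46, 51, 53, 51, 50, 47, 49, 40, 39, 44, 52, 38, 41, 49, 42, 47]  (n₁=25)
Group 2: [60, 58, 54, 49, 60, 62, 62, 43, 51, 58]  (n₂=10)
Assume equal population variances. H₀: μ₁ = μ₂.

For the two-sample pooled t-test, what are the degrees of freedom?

df = n₁ + n₂ − 2 = 25 + 10 − 2 = 33

degrees of freedom = 33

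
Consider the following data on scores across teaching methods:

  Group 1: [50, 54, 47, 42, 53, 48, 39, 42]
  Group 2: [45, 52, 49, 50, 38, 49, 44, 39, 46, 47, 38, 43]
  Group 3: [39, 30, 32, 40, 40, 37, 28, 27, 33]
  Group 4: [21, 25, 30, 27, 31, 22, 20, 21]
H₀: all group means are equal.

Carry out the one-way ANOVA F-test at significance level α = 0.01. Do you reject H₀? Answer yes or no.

reject H₀: yes

Group means [46.88, 45.00, 34.00, 24.62], grand mean 38.324
SSB = Σnᵢ(x̄ᵢ−x̄)² = 2789.358; SSW = ΣΣ(x−x̄ᵢ)² = 800.750
MSB = 2789.358/3 = 929.7860; MSW = 800.750/33 = 24.2652
F = MSB/MSW = 38.3178
df = (3, 33)
p-value (upper-tail) = 0.00000
At α=0.01: p < α → reject H₀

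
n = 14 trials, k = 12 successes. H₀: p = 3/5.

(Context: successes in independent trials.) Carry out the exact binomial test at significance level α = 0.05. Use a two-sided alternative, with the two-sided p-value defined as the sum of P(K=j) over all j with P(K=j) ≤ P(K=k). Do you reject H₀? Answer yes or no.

Exact binomial: n=14, k=12, p₀=3/5=0.6000
P(X=j) = C(n,j)·p₀^j·(1−p₀)^(n−j); p = Σ P(X=j) over j with P(X=j) ≤ P(X=12)
p-value (two-sided) = 0.05730
At α=0.05: p ≥ α → fail to reject H₀

reject H₀: no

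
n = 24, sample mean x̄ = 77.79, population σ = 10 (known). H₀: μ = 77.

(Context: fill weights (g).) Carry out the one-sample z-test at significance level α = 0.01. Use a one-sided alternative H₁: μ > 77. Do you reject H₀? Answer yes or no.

reject H₀: no

SE = σ/√n = 10/√24 = 2.0412
z = (x̄−μ₀)/SE = (77.79−77)/2.0412 = 0.3870
p-value (one-sided, H₁ greater) = 0.34937
At α=0.01: p ≥ α → fail to reject H₀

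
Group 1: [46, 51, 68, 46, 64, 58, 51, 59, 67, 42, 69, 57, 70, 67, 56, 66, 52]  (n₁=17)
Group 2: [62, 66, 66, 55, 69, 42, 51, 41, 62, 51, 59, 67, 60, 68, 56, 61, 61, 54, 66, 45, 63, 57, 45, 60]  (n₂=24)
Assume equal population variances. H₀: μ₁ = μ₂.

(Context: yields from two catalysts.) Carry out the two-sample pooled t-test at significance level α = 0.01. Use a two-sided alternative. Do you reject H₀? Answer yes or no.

reject H₀: no

x̄₁=58.176, s₁=9.050, n₁=17
x̄₂=57.792, s₂=8.309, n₂=24
s_p² = [16·9.050² + 23·8.309²]/39 = 74.3187
SE = √(s_p²·(1/17+1/24)) = 2.7328
t = (58.176−57.792)/2.7328 = 0.1408
df = 39
p-value (two-sided) = 0.88875
At α=0.01: p ≥ α → fail to reject H₀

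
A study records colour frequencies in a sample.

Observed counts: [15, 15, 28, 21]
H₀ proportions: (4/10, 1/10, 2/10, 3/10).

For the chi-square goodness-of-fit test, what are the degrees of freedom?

df = k − 1 = 4 − 1 = 3

degrees of freedom = 3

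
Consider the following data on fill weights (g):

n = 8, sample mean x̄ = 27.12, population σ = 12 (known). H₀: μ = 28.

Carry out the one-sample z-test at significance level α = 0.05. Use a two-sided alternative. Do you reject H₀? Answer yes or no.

reject H₀: no

SE = σ/√n = 12/√8 = 4.2426
z = (x̄−μ₀)/SE = (27.12−28)/4.2426 = -0.2074
p-value (two-sided) = 0.83568
At α=0.05: p ≥ α → fail to reject H₀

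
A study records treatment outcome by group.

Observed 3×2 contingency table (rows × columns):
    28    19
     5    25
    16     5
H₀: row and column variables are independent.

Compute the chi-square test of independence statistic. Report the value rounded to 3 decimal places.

test statistic = 20.819

Row totals [47, 30, 21], col totals [49, 49], n=98
χ² = (28−23.50)²/23.50 + (19−23.50)²/23.50 + (5−15.00)²/15.00 + (25−15.00)²/15.00 + (16−10.50)²/10.50 + (5−10.50)²/10.50 = 20.8186
df = 2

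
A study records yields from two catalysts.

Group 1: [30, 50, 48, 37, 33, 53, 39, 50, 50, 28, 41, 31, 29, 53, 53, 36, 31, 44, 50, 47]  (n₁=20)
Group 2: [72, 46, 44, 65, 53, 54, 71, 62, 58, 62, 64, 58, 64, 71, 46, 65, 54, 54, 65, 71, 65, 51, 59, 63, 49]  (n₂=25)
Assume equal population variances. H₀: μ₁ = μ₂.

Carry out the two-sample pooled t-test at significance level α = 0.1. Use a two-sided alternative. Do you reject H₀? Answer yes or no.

x̄₁=41.650, s₁=9.132, n₁=20
x̄₂=59.440, s₂=8.327, n₂=25
s_p² = [19·9.132² + 24·8.327²]/43 = 75.5514
SE = √(s_p²·(1/20+1/25)) = 2.6076
t = (41.650−59.440)/2.6076 = -6.8223
df = 43
p-value (two-sided) = 0.00000
At α=0.1: p < α → reject H₀

reject H₀: yes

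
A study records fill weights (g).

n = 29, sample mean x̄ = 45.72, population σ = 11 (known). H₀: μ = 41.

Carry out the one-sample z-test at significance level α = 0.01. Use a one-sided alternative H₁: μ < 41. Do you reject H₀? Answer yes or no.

SE = σ/√n = 11/√29 = 2.0426
z = (x̄−μ₀)/SE = (45.72−41)/2.0426 = 2.3107
p-value (one-sided, H₁ less) = 0.98958
At α=0.01: p ≥ α → fail to reject H₀

reject H₀: no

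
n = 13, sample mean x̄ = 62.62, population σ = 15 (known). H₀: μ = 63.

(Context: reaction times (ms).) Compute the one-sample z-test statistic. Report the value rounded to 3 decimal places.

SE = σ/√n = 15/√13 = 4.1603
z = (x̄−μ₀)/SE = (62.62−63)/4.1603 = -0.0913

test statistic = -0.091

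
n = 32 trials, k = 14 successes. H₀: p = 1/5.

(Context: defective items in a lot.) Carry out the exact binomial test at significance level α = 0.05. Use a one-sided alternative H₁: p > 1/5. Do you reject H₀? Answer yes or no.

reject H₀: yes

Exact binomial: n=32, k=14, p₀=1/5=0.2000
P(X≥14) from Σ C(n,i)·p₀^i·(1−p₀)^(n−i)
p-value (one-sided, H₁ greater) = 0.00195
At α=0.05: p < α → reject H₀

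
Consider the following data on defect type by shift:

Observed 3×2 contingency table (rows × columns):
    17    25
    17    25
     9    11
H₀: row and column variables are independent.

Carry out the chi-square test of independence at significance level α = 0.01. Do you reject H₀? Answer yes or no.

Row totals [42, 42, 20], col totals [43, 61], n=104
χ² = (17−17.37)²/17.37 + (25−24.63)²/24.63 + (17−17.37)²/17.37 + (25−24.63)²/24.63 + (9−8.27)²/8.27 + (11−11.73)²/11.73 = 0.1363
df = 2
p-value (upper-tail) = 0.93411
At α=0.01: p ≥ α → fail to reject H₀

reject H₀: no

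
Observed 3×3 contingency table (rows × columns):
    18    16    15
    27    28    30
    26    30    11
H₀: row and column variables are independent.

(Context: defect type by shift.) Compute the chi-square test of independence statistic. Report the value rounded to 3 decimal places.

Row totals [49, 85, 67], col totals [71, 74, 56], n=201
χ² = (18−17.31)²/17.31 + (16−18.04)²/18.04 + (15−13.65)²/13.65 + (27−30.02)²/30.02 + (28−31.29)²/31.29 + (30−23.68)²/23.68 + (26−23.67)²/23.67 + (30−24.67)²/24.67 + (11−18.67)²/18.67 = 7.2606
df = 4

test statistic = 7.261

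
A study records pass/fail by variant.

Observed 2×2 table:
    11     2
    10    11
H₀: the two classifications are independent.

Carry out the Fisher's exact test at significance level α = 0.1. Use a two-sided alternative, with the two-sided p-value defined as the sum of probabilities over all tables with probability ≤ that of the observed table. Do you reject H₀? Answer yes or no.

reject H₀: yes

Margins: r₁=13, r₂=21, c₁=21, c₂=13, n=34
p_obs = C(13,11)·C(21,10)/C(34,21); sum pmf over tables with pmf ≤ p_obs
p-value (two-sided) = 0.06724
At α=0.1: p < α → reject H₀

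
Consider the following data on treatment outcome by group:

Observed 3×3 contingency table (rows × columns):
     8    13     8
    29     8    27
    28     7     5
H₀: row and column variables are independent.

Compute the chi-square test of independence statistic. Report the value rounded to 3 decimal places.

Row totals [29, 64, 40], col totals [65, 28, 40], n=133
χ² = (8−14.17)²/14.17 + (13−6.11)²/6.11 + (8−8.72)²/8.72 + (29−31.28)²/31.28 + (8−13.47)²/13.47 + (27−19.25)²/19.25 + (28−19.55)²/19.55 + (7−8.42)²/8.42 + (5−12.03)²/12.03 = 24.0477
df = 4

test statistic = 24.048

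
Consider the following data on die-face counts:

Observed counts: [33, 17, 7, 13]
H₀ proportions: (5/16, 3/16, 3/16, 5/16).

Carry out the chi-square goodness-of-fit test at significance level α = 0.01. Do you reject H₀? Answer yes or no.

reject H₀: yes

n = 70; E_i = n·p_i = [21.88, 13.12, 13.12, 21.88]
χ² = (33−21.88)²/21.88 + (17−13.12)²/13.12 + (7−13.12)²/13.12 + (13−21.88)²/21.88 = 13.2610
df = 3
p-value (upper-tail) = 0.00410
At α=0.01: p < α → reject H₀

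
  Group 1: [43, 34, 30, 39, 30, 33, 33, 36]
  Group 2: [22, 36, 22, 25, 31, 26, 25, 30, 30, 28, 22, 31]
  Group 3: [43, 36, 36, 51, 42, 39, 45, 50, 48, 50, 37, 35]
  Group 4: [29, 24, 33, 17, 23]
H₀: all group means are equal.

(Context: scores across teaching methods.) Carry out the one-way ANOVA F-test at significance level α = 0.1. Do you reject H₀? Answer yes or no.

Group means [34.75, 27.33, 42.67, 25.20], grand mean 33.622
SSB = Σnᵢ(x̄ᵢ−x̄)² = 1821.069; SSW = ΣΣ(x−x̄ᵢ)² = 907.633
MSB = 1821.069/3 = 607.0231; MSW = 907.633/33 = 27.5040
F = MSB/MSW = 22.0703
df = (3, 33)
p-value (upper-tail) = 0.00000
At α=0.1: p < α → reject H₀

reject H₀: yes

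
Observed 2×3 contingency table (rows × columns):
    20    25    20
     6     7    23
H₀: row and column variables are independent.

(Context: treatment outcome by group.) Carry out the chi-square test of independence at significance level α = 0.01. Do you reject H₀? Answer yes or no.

reject H₀: yes

Row totals [65, 36], col totals [26, 32, 43], n=101
χ² = (20−16.73)²/16.73 + (25−20.59)²/20.59 + (20−27.67)²/27.67 + (6−9.27)²/9.27 + (7−11.41)²/11.41 + (23−15.33)²/15.33 = 10.4037
df = 2
p-value (upper-tail) = 0.00551
At α=0.01: p < α → reject H₀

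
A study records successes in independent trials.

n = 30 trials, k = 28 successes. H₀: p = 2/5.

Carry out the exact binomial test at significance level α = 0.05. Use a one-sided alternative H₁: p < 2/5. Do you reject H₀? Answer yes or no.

reject H₀: no

Exact binomial: n=30, k=28, p₀=2/5=0.4000
P(X≤28) from Σ C(n,i)·p₀^i·(1−p₀)^(n−i)
p-value (one-sided, H₁ less) = 1.00000
At α=0.05: p ≥ α → fail to reject H₀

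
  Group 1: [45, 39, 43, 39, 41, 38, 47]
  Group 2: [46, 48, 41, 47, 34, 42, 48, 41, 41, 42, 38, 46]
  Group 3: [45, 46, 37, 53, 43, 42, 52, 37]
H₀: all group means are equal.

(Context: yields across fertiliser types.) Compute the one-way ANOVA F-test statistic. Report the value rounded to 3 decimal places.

Group means [41.71, 42.83, 44.38], grand mean 43.000
SSB = Σnᵢ(x̄ᵢ−x̄)² = 27.030; SSW = ΣΣ(x−x̄ᵢ)² = 524.970
MSB = 27.030/2 = 13.5149; MSW = 524.970/24 = 21.8738
F = MSB/MSW = 0.6179
df = (2, 24)

test statistic = 0.618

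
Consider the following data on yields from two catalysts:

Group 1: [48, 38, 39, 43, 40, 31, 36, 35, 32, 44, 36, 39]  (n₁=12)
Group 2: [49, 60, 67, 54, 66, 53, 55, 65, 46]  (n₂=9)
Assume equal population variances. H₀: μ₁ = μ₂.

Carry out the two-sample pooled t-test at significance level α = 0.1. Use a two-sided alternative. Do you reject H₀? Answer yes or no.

x̄₁=38.417, s₁=4.926, n₁=12
x̄₂=57.222, s₂=7.645, n₂=9
s_p² = [11·4.926² + 8·7.645²]/19 = 38.6564
SE = √(s_p²·(1/12+1/9)) = 2.7416
t = (38.417−57.222)/2.7416 = -6.8593
df = 19
p-value (two-sided) = 0.00000
At α=0.1: p < α → reject H₀

reject H₀: yes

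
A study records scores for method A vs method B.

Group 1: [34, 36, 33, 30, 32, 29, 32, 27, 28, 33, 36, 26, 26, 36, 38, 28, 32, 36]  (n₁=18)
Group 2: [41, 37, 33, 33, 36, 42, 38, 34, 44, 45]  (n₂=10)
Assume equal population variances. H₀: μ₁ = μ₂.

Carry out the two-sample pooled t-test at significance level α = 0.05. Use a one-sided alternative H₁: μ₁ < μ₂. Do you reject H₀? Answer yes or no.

x̄₁=31.778, s₁=3.813, n₁=18
x̄₂=38.300, s₂=4.473, n₂=10
s_p² = [17·3.813² + 9·4.473²]/26 = 16.4312
SE = √(s_p²·(1/18+1/10)) = 1.5987
t = (31.778−38.300)/1.5987 = -4.0796
df = 26
p-value (one-sided, H₁ less) = 0.00019
At α=0.05: p < α → reject H₀

reject H₀: yes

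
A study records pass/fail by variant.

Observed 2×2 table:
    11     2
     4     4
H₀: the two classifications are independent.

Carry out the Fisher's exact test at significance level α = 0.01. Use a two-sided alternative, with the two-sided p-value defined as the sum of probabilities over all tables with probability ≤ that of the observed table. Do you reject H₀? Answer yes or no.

reject H₀: no

Margins: r₁=13, r₂=8, c₁=15, c₂=6, n=21
p_obs = C(13,11)·C(8,4)/C(21,15); sum pmf over tables with pmf ≤ p_obs
p-value (two-sided) = 0.14617
At α=0.01: p ≥ α → fail to reject H₀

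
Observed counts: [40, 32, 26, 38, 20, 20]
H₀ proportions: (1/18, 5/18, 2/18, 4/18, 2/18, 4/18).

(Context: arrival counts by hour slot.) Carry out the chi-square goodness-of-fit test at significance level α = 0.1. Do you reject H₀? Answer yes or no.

n = 176; E_i = n·p_i = [9.78, 48.89, 19.56, 39.11, 19.56, 39.11]
χ² = (40−9.78)²/9.78 + (32−48.89)²/48.89 + (26−19.56)²/19.56 + (38−39.11)²/39.11 + (20−19.56)²/19.56 + (20−39.11)²/39.11 = 110.7523
df = 5
p-value (upper-tail) = 0.00000
At α=0.1: p < α → reject H₀

reject H₀: yes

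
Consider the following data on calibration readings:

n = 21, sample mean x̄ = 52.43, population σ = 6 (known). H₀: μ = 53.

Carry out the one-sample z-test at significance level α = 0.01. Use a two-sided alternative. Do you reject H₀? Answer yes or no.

SE = σ/√n = 6/√21 = 1.3093
z = (x̄−μ₀)/SE = (52.43−53)/1.3093 = -0.4353
p-value (two-sided) = 0.66331
At α=0.01: p ≥ α → fail to reject H₀

reject H₀: no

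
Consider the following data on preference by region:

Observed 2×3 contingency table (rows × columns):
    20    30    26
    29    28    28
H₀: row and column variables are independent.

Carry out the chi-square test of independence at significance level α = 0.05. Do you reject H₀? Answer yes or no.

reject H₀: no

Row totals [76, 85], col totals [49, 58, 54], n=161
χ² = (20−23.13)²/23.13 + (30−27.38)²/27.38 + (26−25.49)²/25.49 + (29−25.87)²/25.87 + (28−30.62)²/30.62 + (28−28.51)²/28.51 = 1.2970
df = 2
p-value (upper-tail) = 0.52282
At α=0.05: p ≥ α → fail to reject H₀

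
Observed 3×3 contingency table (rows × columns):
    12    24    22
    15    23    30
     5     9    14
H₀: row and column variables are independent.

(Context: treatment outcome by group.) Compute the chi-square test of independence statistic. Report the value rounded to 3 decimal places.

test statistic = 1.515

Row totals [58, 68, 28], col totals [32, 56, 66], n=154
χ² = (12−12.05)²/12.05 + (24−21.09)²/21.09 + (22−24.86)²/24.86 + (15−14.13)²/14.13 + (23−24.73)²/24.73 + (30−29.14)²/29.14 + (5−5.82)²/5.82 + (9−10.18)²/10.18 + (14−12.00)²/12.00 = 1.5149
df = 4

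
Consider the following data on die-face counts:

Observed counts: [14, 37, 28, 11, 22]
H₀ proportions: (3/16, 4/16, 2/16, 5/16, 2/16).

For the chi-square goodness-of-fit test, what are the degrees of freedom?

df = k − 1 = 5 − 1 = 4

degrees of freedom = 4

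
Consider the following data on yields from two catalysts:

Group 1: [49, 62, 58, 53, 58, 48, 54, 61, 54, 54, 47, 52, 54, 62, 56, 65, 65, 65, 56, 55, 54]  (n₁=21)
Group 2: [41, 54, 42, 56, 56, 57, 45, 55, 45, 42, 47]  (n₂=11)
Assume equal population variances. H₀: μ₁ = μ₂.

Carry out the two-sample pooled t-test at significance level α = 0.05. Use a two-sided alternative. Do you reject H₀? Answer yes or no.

x̄₁=56.286, s₁=5.414, n₁=21
x̄₂=49.091, s₂=6.488, n₂=11
s_p² = [20·5.414² + 10·6.488²]/30 = 33.5732
SE = √(s_p²·(1/21+1/11)) = 2.1566
t = (56.286−49.091)/2.1566 = 3.3362
df = 30
p-value (two-sided) = 0.00227
At α=0.05: p < α → reject H₀

reject H₀: yes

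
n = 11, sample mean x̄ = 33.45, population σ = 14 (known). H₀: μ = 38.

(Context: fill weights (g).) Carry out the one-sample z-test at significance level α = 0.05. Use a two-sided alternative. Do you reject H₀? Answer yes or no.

reject H₀: no

SE = σ/√n = 14/√11 = 4.2212
z = (x̄−μ₀)/SE = (33.45−38)/4.2212 = -1.0779
p-value (two-sided) = 0.28108
At α=0.05: p ≥ α → fail to reject H₀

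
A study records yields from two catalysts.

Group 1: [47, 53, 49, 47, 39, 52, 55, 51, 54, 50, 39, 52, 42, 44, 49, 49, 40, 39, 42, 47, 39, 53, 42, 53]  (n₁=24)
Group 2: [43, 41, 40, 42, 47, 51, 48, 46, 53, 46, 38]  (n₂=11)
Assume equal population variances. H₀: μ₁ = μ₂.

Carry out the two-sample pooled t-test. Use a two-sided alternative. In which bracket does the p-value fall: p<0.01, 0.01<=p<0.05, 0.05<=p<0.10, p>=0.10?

p-value bracket: p>=0.10

x̄₁=46.958, s₁=5.505, n₁=24
x̄₂=45.000, s₂=4.669, n₂=11
s_p² = [23·5.505² + 10·4.669²]/33 = 27.7260
SE = √(s_p²·(1/24+1/11)) = 1.9172
t = (46.958−45.000)/1.9172 = 1.0214
df = 33
p-value (two-sided) = 0.31448
→ bracket: p>=0.10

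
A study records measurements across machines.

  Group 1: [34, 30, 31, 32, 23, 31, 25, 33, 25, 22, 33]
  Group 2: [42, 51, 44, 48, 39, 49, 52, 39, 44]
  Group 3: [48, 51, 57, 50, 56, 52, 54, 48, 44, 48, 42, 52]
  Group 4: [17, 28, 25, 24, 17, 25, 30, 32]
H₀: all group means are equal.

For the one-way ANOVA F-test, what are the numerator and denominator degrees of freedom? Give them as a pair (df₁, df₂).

degrees of freedom = [3, 36]

k = 4 groups, N = 40 total
df = (k−1, N−k) = (4−1, 40−4) = (3, 36)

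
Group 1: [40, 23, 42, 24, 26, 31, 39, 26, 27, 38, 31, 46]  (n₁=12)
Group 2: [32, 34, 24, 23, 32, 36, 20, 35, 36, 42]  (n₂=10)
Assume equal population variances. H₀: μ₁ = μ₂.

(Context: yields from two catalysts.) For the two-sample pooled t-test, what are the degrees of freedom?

df = n₁ + n₂ − 2 = 12 + 10 − 2 = 20

degrees of freedom = 20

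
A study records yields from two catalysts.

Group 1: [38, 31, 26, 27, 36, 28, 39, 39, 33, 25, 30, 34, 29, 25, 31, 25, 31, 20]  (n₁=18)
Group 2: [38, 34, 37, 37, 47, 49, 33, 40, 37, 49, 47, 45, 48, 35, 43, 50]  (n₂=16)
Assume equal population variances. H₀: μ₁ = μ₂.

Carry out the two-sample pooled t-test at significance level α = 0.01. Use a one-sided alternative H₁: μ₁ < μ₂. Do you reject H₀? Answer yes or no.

reject H₀: yes

x̄₁=30.389, s₁=5.381, n₁=18
x̄₂=41.812, s₂=6.036, n₂=16
s_p² = [17·5.381² + 15·6.036²]/32 = 32.4599
SE = √(s_p²·(1/18+1/16)) = 1.9576
t = (30.389−41.812)/1.9576 = -5.8356
df = 32
p-value (one-sided, H₁ less) = 0.00000
At α=0.01: p < α → reject H₀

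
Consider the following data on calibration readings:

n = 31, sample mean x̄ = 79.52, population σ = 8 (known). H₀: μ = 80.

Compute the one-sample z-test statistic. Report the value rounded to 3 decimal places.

SE = σ/√n = 8/√31 = 1.4368
z = (x̄−μ₀)/SE = (79.52−80)/1.4368 = -0.3341

test statistic = -0.334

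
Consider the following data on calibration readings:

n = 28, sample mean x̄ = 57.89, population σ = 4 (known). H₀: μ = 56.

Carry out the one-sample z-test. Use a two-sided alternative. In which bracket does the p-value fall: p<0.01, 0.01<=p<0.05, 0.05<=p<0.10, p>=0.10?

p-value bracket: 0.01<=p<0.05

SE = σ/√n = 4/√28 = 0.7559
z = (x̄−μ₀)/SE = (57.89−56)/0.7559 = 2.5002
p-value (two-sided) = 0.01241
→ bracket: 0.01<=p<0.05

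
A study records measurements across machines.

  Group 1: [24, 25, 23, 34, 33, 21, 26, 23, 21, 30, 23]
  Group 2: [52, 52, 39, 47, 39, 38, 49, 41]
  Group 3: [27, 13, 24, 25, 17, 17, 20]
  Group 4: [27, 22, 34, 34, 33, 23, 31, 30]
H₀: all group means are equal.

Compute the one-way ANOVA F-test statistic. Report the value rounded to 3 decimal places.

test statistic = 32.819

Group means [25.73, 44.62, 20.43, 29.25], grand mean 29.912
SSB = Σnᵢ(x̄ᵢ−x̄)² = 2557.464; SSW = ΣΣ(x−x̄ᵢ)² = 779.271
MSB = 2557.464/3 = 852.4881; MSW = 779.271/30 = 25.9757
F = MSB/MSW = 32.8187
df = (3, 30)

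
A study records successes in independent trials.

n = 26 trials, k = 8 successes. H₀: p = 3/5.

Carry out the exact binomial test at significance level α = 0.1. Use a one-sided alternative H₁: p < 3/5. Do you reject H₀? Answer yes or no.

Exact binomial: n=26, k=8, p₀=3/5=0.6000
P(X≤8) from Σ C(n,i)·p₀^i·(1−p₀)^(n−i)
p-value (one-sided, H₁ less) = 0.00245
At α=0.1: p < α → reject H₀

reject H₀: yes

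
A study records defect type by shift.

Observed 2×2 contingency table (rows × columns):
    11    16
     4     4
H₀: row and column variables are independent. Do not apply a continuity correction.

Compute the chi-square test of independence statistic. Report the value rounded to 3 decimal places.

test statistic = 0.216

Row totals [27, 8], col totals [15, 20], n=35
χ² = (11−11.57)²/11.57 + (16−15.43)²/15.43 + (4−3.43)²/3.43 + (4−4.57)²/4.57 = 0.2160
df = 1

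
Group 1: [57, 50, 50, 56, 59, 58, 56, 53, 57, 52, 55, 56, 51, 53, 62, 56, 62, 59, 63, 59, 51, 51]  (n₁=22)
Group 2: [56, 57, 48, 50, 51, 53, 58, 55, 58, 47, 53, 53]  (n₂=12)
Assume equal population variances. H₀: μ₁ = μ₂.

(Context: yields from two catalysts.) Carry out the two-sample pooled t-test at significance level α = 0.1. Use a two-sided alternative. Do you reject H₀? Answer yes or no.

x̄₁=55.727, s₁=3.990, n₁=22
x̄₂=53.250, s₂=3.720, n₂=12
s_p² = [21·3.990² + 11·3.720²]/32 = 15.2067
SE = √(s_p²·(1/22+1/12)) = 1.3994
t = (55.727−53.250)/1.3994 = 1.7702
df = 32
p-value (two-sided) = 0.08622
At α=0.1: p < α → reject H₀

reject H₀: yes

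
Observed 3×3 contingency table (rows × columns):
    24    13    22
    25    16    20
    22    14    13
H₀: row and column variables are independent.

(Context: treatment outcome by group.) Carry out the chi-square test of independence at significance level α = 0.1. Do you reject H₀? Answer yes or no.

reject H₀: no

Row totals [59, 61, 49], col totals [71, 43, 55], n=169
χ² = (24−24.79)²/24.79 + (13−15.01)²/15.01 + (22−19.20)²/19.20 + (25−25.63)²/25.63 + (16−15.52)²/15.52 + (20−19.85)²/19.85 + (22−20.59)²/20.59 + (14−12.47)²/12.47 + (13−15.95)²/15.95 = 1.5639
df = 4
p-value (upper-tail) = 0.81527
At α=0.1: p ≥ α → fail to reject H₀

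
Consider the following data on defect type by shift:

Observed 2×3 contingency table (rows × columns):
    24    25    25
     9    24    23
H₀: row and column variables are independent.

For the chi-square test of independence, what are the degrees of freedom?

df = (r−1)(c−1) = (2−1)·(3−1) = 2

degrees of freedom = 2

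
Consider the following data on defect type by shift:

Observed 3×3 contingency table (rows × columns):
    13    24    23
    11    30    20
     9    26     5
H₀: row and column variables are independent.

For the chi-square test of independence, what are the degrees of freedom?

df = (r−1)(c−1) = (3−1)·(3−1) = 4

degrees of freedom = 4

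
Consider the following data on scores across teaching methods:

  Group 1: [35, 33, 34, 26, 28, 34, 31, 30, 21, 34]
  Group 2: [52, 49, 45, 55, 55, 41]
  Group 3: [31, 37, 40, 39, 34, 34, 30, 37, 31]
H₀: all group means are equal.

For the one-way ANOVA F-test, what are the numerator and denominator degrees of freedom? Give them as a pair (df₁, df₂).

degrees of freedom = [2, 22]

k = 3 groups, N = 25 total
df = (k−1, N−k) = (3−1, 25−3) = (2, 22)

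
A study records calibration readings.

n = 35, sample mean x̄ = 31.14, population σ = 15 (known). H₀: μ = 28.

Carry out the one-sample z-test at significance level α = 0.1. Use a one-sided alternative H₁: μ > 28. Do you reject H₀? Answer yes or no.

SE = σ/√n = 15/√35 = 2.5355
z = (x̄−μ₀)/SE = (31.14−28)/2.5355 = 1.2384
p-value (one-sided, H₁ greater) = 0.10778
At α=0.1: p ≥ α → fail to reject H₀

reject H₀: no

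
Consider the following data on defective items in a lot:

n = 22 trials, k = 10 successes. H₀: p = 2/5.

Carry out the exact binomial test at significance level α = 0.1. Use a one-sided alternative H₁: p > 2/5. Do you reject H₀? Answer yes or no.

reject H₀: no

Exact binomial: n=22, k=10, p₀=2/5=0.4000
P(X≥10) from Σ C(n,i)·p₀^i·(1−p₀)^(n−i)
p-value (one-sided, H₁ greater) = 0.37565
At α=0.1: p ≥ α → fail to reject H₀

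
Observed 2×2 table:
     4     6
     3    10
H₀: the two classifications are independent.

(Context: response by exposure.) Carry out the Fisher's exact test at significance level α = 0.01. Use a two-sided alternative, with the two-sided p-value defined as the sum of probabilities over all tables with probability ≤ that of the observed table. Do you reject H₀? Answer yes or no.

Margins: r₁=10, r₂=13, c₁=7, c₂=16, n=23
p_obs = C(10,4)·C(13,3)/C(23,7); sum pmf over tables with pmf ≤ p_obs
p-value (two-sided) = 0.65002
At α=0.01: p ≥ α → fail to reject H₀

reject H₀: no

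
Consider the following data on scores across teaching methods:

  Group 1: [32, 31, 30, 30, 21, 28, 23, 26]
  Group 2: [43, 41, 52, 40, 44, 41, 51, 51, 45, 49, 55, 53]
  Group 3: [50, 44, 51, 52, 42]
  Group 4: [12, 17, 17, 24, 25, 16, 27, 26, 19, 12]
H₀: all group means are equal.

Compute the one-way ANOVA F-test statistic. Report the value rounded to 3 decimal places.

Group means [27.62, 47.08, 47.80, 19.50], grand mean 34.857
SSB = Σnᵢ(x̄ᵢ−x̄)² = 5408.194; SSW = ΣΣ(x−x̄ᵢ)² = 788.092
MSB = 5408.194/3 = 1802.7313; MSW = 788.092/31 = 25.4223
F = MSB/MSW = 70.9114
df = (3, 31)

test statistic = 70.911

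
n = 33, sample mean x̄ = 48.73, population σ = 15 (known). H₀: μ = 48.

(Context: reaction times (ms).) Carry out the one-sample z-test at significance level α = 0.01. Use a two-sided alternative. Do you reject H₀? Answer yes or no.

reject H₀: no

SE = σ/√n = 15/√33 = 2.6112
z = (x̄−μ₀)/SE = (48.73−48)/2.6112 = 0.2796
p-value (two-sided) = 0.77981
At α=0.01: p ≥ α → fail to reject H₀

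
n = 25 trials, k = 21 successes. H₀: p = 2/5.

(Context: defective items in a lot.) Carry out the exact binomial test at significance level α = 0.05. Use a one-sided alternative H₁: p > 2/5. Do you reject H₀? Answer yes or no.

reject H₀: yes

Exact binomial: n=25, k=21, p₀=2/5=0.4000
P(X≥21) from Σ C(n,i)·p₀^i·(1−p₀)^(n−i)
p-value (one-sided, H₁ greater) = 0.00001
At α=0.05: p < α → reject H₀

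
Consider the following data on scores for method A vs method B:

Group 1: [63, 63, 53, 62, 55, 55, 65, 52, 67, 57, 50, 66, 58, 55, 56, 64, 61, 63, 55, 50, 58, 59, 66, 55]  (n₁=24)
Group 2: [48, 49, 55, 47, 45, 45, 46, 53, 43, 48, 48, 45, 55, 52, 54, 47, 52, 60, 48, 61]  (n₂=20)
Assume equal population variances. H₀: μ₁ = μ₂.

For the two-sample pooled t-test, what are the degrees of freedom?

df = n₁ + n₂ − 2 = 24 + 20 − 2 = 42

degrees of freedom = 42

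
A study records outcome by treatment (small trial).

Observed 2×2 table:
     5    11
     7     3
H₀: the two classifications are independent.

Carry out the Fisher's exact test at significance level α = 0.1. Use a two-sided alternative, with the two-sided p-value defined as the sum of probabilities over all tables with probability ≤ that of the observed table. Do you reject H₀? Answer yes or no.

reject H₀: no

Margins: r₁=16, r₂=10, c₁=12, c₂=14, n=26
p_obs = C(16,5)·C(10,7)/C(26,12); sum pmf over tables with pmf ≤ p_obs
p-value (two-sided) = 0.10537
At α=0.1: p ≥ α → fail to reject H₀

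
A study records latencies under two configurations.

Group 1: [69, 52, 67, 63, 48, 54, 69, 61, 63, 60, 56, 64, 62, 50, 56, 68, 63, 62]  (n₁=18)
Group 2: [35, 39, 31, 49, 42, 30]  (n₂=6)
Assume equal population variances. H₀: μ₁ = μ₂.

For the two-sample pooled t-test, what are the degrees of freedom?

degrees of freedom = 22

df = n₁ + n₂ − 2 = 18 + 6 − 2 = 22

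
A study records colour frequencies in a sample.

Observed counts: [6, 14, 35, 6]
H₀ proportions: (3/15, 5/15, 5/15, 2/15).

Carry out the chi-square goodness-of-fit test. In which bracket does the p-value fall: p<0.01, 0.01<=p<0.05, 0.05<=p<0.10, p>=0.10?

p-value bracket: p<0.01

n = 61; E_i = n·p_i = [12.20, 20.33, 20.33, 8.13]
χ² = (6−12.20)²/12.20 + (14−20.33)²/20.33 + (35−20.33)²/20.33 + (6−8.13)²/8.13 = 16.2623
df = 3
p-value (upper-tail) = 0.00100
→ bracket: p<0.01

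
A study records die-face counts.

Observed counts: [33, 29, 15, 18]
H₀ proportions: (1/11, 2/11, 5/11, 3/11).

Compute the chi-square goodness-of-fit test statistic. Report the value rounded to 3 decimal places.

test statistic = 97.500

n = 95; E_i = n·p_i = [8.64, 17.27, 43.18, 25.91]
χ² = (33−8.64)²/8.64 + (29−17.27)²/17.27 + (15−43.18)²/43.18 + (18−25.91)²/25.91 = 97.5000
df = 3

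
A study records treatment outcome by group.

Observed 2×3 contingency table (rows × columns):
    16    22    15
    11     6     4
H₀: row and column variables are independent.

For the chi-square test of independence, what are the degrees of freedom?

df = (r−1)(c−1) = (2−1)·(3−1) = 2

degrees of freedom = 2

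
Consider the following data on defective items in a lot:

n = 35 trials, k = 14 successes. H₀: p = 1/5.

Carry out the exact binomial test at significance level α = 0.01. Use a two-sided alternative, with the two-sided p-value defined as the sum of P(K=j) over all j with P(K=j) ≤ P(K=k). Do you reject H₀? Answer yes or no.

reject H₀: yes

Exact binomial: n=35, k=14, p₀=1/5=0.2000
P(X=j) = C(n,j)·p₀^j·(1−p₀)^(n−j); p = Σ P(X=j) over j with P(X=j) ≤ P(X=14)
p-value (two-sided) = 0.00566
At α=0.01: p < α → reject H₀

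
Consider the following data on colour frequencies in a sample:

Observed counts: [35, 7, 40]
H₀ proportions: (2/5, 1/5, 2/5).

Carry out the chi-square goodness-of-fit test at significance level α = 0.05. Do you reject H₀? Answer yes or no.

reject H₀: yes

n = 82; E_i = n·p_i = [32.80, 16.40, 32.80]
χ² = (35−32.80)²/32.80 + (7−16.40)²/16.40 + (40−32.80)²/32.80 = 7.1159
df = 2
p-value (upper-tail) = 0.02850
At α=0.05: p < α → reject H₀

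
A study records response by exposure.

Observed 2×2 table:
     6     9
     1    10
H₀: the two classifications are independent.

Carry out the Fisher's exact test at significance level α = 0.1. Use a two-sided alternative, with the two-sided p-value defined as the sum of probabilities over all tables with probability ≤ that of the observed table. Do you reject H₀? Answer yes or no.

Margins: r₁=15, r₂=11, c₁=7, c₂=19, n=26
p_obs = C(15,6)·C(11,1)/C(26,7); sum pmf over tables with pmf ≤ p_obs
p-value (two-sided) = 0.17826
At α=0.1: p ≥ α → fail to reject H₀

reject H₀: no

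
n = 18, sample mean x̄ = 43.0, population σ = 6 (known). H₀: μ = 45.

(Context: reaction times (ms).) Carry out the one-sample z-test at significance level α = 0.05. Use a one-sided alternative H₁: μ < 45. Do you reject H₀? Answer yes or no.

SE = σ/√n = 6/√18 = 1.4142
z = (x̄−μ₀)/SE = (43.0−45)/1.4142 = -1.4142
p-value (one-sided, H₁ less) = 0.07865
At α=0.05: p ≥ α → fail to reject H₀

reject H₀: no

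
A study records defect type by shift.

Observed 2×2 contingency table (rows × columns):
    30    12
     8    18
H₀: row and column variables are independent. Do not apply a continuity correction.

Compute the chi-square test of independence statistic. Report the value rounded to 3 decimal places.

test statistic = 10.768

Row totals [42, 26], col totals [38, 30], n=68
χ² = (30−23.47)²/23.47 + (12−18.53)²/18.53 + (8−14.53)²/14.53 + (18−11.47)²/11.47 = 10.7683
df = 1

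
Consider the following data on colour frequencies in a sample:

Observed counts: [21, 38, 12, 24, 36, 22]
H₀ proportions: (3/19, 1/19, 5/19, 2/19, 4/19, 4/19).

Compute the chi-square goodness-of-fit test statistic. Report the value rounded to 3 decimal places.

n = 153; E_i = n·p_i = [24.16, 8.05, 40.26, 16.11, 32.21, 32.21]
χ² = (21−24.16)²/24.16 + (38−8.05)²/8.05 + (12−40.26)²/40.26 + (24−16.11)²/16.11 + (36−32.21)²/32.21 + (22−32.21)²/32.21 = 139.1778
df = 5

test statistic = 139.178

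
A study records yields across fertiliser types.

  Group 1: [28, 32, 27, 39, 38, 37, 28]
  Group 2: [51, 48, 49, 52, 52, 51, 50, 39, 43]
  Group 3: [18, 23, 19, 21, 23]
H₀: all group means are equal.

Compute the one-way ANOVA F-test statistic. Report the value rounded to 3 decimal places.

Group means [32.71, 48.33, 20.80], grand mean 36.571
SSB = Σnᵢ(x̄ᵢ−x̄)² = 2592.914; SSW = ΣΣ(x−x̄ᵢ)² = 344.229
MSB = 2592.914/2 = 1296.4571; MSW = 344.229/18 = 19.1238
F = MSB/MSW = 67.7928
df = (2, 18)

test statistic = 67.793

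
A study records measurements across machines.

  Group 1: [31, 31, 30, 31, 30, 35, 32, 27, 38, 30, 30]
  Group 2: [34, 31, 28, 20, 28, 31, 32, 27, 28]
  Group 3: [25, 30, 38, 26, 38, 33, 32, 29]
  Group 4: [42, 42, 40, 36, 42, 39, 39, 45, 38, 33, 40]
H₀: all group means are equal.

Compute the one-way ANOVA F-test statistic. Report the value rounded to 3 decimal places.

Group means [31.36, 28.78, 31.38, 39.64], grand mean 33.103
SSB = Σnᵢ(x̄ᵢ−x̄)² = 695.068; SSW = ΣΣ(x−x̄ᵢ)² = 488.521
MSB = 695.068/3 = 231.6894; MSW = 488.521/35 = 13.9578
F = MSB/MSW = 16.5993
df = (3, 35)

test statistic = 16.599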